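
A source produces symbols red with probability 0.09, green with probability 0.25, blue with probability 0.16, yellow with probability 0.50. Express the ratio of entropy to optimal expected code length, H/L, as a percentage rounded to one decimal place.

Entropy H = −Σ p log₂ p ≈ 1.7357 bits.
Huffman merges: 9/100+4/25→1/4; 1/4+1/4→1/2; 1/2+1/2→1. L = 7/4 ≈ 1.7500.
Efficiency = H/L = 1.7357/1.7500 = 99.2%.

99.2%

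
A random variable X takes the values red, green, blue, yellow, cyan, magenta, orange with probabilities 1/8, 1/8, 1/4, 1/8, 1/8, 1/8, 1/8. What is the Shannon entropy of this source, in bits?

Each probability is a power of 1/2, so log₂(1/p) is an integer.
H = Σ p·log₂(1/p) = 1/8·3 + 1/8·3 + 1/4·2 + 1/8·3 + 1/8·3 + 1/8·3 + 1/8·3 = 2.75 bits.

2.75 bits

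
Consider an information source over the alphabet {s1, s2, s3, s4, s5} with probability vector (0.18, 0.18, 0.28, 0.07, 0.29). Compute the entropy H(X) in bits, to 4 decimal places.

H = −Σ pᵢ log₂ pᵢ.
−0.18·log₂(0.18) = 0.4453
−0.18·log₂(0.18) = 0.4453
−0.28·log₂(0.28) = 0.5142
−0.07·log₂(0.07) = 0.2686
−0.29·log₂(0.29) = 0.5179
Sum ≈ 2.1913 → 2.1913 bits.

2.1913 bits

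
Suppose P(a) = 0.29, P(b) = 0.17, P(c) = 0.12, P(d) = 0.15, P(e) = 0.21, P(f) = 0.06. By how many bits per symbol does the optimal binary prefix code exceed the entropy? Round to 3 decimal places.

0.054 bits

Entropy H = −Σ p log₂ p ≈ 2.4465 bits.
Huffman merges: 3/50+3/25→9/50; 3/20+17/100→8/25; 9/50+21/100→39/100; 29/100+8/25→61/100; 39/100+61/100→1. L = 5/2 ≈ 2.5000.
L − H = 2.5000 − 2.4465 = 0.054 bits.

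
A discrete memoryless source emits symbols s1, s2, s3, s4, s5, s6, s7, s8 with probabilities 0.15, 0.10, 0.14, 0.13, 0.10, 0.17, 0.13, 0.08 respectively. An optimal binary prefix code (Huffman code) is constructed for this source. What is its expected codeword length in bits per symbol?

Repeatedly combine the two least-probable nodes; the expected code length is the sum of the merged weights.
merge 2/25 + 1/10 → 9/50
merge 1/10 + 13/100 → 23/100
merge 13/100 + 7/50 → 27/100
merge 3/20 + 17/100 → 8/25
merge 9/50 + 23/100 → 41/100
merge 27/100 + 8/25 → 59/100
merge 41/100 + 59/100 → 1
L = 9/50 + 23/100 + 27/100 + 8/25 + 41/100 + 59/100 + 1 = 3 bits/symbol.

3 bits/symbol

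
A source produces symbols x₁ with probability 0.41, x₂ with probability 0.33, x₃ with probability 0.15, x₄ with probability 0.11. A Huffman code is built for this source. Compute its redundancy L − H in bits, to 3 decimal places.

Entropy H = −Σ p log₂ p ≈ 1.8160 bits.
Huffman merges: 11/100+3/20→13/50; 13/50+33/100→59/100; 41/100+59/100→1. L = 37/20 ≈ 1.8500.
L − H = 1.8500 − 1.8160 = 0.034 bits.

0.034 bits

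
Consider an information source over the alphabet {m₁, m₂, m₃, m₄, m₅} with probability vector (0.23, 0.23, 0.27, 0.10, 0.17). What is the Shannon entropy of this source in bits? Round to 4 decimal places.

H = −Σ pᵢ log₂ pᵢ.
−0.23·log₂(0.23) = 0.4877
−0.23·log₂(0.23) = 0.4877
−0.27·log₂(0.27) = 0.5100
−0.10·log₂(0.10) = 0.3322
−0.17·log₂(0.17) = 0.4346
Sum ≈ 2.2521 → 2.2521 bits.

2.2521 bits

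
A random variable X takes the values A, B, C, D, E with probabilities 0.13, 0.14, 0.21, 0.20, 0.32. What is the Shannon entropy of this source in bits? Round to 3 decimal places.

H = −Σ pᵢ log₂ pᵢ.
−0.13·log₂(0.13) = 0.3826
−0.14·log₂(0.14) = 0.3971
−0.21·log₂(0.21) = 0.4728
−0.20·log₂(0.20) = 0.4644
−0.32·log₂(0.32) = 0.5260
Sum ≈ 2.2430 → 2.243 bits.

2.243 bits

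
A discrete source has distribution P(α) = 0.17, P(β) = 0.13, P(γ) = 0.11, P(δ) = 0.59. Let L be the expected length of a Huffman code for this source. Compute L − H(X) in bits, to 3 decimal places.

Entropy H = −Σ p log₂ p ≈ 1.6166 bits.
Huffman merges: 11/100+13/100→6/25; 17/100+6/25→41/100; 41/100+59/100→1. L = 33/20 ≈ 1.6500.
L − H = 1.6500 − 1.6166 = 0.033 bits.

0.033 bits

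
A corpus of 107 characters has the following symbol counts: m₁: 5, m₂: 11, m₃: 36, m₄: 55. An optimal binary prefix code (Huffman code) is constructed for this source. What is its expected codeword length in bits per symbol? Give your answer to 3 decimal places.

1.636 bits/symbol

Probabilities are the counts divided by 107.
Repeatedly combine the two least-probable nodes; the expected code length is the sum of the merged weights.
merge 5/107 + 11/107 → 16/107
merge 16/107 + 36/107 → 52/107
merge 52/107 + 55/107 → 1
L = 16/107 + 52/107 + 1 = 175/107 ≈ 1.636 bits/symbol.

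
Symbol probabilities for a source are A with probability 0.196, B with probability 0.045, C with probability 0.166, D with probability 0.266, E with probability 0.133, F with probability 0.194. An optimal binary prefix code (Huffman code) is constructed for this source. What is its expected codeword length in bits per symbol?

2.522 bits/symbol

Repeatedly combine the two least-probable nodes; the expected code length is the sum of the merged weights.
merge 9/200 + 133/1000 → 89/500
merge 83/500 + 89/500 → 43/125
merge 97/500 + 49/250 → 39/100
merge 133/500 + 43/125 → 61/100
merge 39/100 + 61/100 → 1
L = 89/500 + 43/125 + 39/100 + 61/100 + 1 = 1261/500 = 2.522 bits/symbol.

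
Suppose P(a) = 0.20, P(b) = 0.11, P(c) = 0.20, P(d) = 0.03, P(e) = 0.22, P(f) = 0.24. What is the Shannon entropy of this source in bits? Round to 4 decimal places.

2.4055 bits

H = −Σ pᵢ log₂ pᵢ.
−0.20·log₂(0.20) = 0.4644
−0.11·log₂(0.11) = 0.3503
−0.20·log₂(0.20) = 0.4644
−0.03·log₂(0.03) = 0.1518
−0.22·log₂(0.22) = 0.4806
−0.24·log₂(0.24) = 0.4941
Sum ≈ 2.4055 → 2.4055 bits.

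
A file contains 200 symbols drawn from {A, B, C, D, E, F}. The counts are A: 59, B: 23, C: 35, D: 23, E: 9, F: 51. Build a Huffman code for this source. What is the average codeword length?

Probabilities are the counts divided by 200.
Repeatedly combine the two least-probable nodes; the expected code length is the sum of the merged weights.
merge 9/200 + 23/200 → 4/25
merge 23/200 + 4/25 → 11/40
merge 7/40 + 51/200 → 43/100
merge 11/40 + 59/200 → 57/100
merge 43/100 + 57/100 → 1
L = 4/25 + 11/40 + 43/100 + 57/100 + 1 = 487/200 = 2.435 bits/symbol.

2.435 bits/symbol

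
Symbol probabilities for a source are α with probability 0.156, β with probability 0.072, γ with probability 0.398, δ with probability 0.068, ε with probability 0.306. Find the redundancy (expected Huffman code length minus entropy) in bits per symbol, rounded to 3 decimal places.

0.031 bits

Entropy H = −Σ p log₂ p ≈ 2.0069 bits.
Huffman merges: 17/250+9/125→7/50; 7/50+39/250→37/125; 37/125+153/500→301/500; 199/500+301/500→1. L = 1019/500 ≈ 2.0380.
L − H = 2.0380 − 2.0069 = 0.031 bits.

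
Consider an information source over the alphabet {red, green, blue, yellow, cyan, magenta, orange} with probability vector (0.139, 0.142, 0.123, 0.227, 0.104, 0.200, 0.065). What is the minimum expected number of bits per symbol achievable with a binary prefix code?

2.742 bits/symbol

Repeatedly combine the two least-probable nodes; the expected code length is the sum of the merged weights.
merge 13/200 + 13/125 → 169/1000
merge 123/1000 + 139/1000 → 131/500
merge 71/500 + 169/1000 → 311/1000
merge 1/5 + 227/1000 → 427/1000
merge 131/500 + 311/1000 → 573/1000
merge 427/1000 + 573/1000 → 1
L = 169/1000 + 131/500 + 311/1000 + 427/1000 + 573/1000 + 1 = 1371/500 = 2.742 bits/symbol.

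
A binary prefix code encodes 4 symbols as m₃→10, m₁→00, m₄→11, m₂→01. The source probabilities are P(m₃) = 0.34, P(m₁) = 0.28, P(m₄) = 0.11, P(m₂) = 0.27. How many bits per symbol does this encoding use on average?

L̄ = Σ pᵢ·ℓᵢ = 0.34·2 + 0.28·2 + 0.11·2 + 0.27·2 = 2 bits/symbol.

2 bits/symbol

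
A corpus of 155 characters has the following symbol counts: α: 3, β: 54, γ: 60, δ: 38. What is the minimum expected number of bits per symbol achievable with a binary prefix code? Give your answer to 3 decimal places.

Probabilities are the counts divided by 155.
Repeatedly combine the two least-probable nodes; the expected code length is the sum of the merged weights.
merge 3/155 + 38/155 → 41/155
merge 41/155 + 54/155 → 19/31
merge 12/31 + 19/31 → 1
L = 41/155 + 19/31 + 1 = 291/155 ≈ 1.877 bits/symbol.

1.877 bits/symbol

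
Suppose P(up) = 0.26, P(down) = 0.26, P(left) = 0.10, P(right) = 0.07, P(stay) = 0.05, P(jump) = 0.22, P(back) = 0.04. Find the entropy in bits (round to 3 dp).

2.494 bits

H = −Σ pᵢ log₂ pᵢ.
−0.26·log₂(0.26) = 0.5053
−0.26·log₂(0.26) = 0.5053
−0.10·log₂(0.10) = 0.3322
−0.07·log₂(0.07) = 0.2686
−0.05·log₂(0.05) = 0.2161
−0.22·log₂(0.22) = 0.4806
−0.04·log₂(0.04) = 0.1858
Sum ≈ 2.4937 → 2.494 bits.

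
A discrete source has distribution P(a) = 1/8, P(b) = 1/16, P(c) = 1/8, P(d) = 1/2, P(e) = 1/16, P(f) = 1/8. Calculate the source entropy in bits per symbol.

2.125 bits

Each probability is a power of 1/2, so log₂(1/p) is an integer.
H = Σ p·log₂(1/p) = 1/8·3 + 1/16·4 + 1/8·3 + 1/2·1 + 1/16·4 + 1/8·3 = 2.125 bits.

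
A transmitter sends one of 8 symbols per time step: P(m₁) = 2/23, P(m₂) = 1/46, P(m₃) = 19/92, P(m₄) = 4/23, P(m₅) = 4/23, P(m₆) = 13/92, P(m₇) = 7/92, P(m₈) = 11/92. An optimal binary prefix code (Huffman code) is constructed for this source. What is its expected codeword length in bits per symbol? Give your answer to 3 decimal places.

Repeatedly combine the two least-probable nodes; the expected code length is the sum of the merged weights.
merge 1/46 + 7/92 → 9/92
merge 2/23 + 9/92 → 17/92
merge 11/92 + 13/92 → 6/23
merge 4/23 + 4/23 → 8/23
merge 17/92 + 19/92 → 9/23
merge 6/23 + 8/23 → 14/23
merge 9/23 + 14/23 → 1
L = 9/92 + 17/92 + 6/23 + 8/23 + 9/23 + 14/23 + 1 = 133/46 ≈ 2.891 bits/symbol.

2.891 bits/symbol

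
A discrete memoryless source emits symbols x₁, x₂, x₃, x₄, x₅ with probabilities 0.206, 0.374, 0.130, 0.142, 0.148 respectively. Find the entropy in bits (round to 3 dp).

2.191 bits

H = −Σ pᵢ log₂ pᵢ.
−0.206·log₂(0.206) = 0.4695
−0.374·log₂(0.374) = 0.5307
−0.130·log₂(0.130) = 0.3826
−0.142·log₂(0.142) = 0.3999
−0.148·log₂(0.148) = 0.4079
Sum ≈ 2.1907 → 2.191 bits.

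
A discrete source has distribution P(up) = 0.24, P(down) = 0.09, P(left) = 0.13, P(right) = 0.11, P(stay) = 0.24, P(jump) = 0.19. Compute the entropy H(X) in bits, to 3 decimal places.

H = −Σ pᵢ log₂ pᵢ.
−0.24·log₂(0.24) = 0.4941
−0.09·log₂(0.09) = 0.3127
−0.13·log₂(0.13) = 0.3826
−0.11·log₂(0.11) = 0.3503
−0.24·log₂(0.24) = 0.4941
−0.19·log₂(0.19) = 0.4552
Sum ≈ 2.4891 → 2.489 bits.

2.489 bits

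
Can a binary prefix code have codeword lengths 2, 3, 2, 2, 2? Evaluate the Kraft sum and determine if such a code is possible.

With common denominator 2^3 = 8: Σ 2^(−ℓᵢ) = 2/8 + 1/8 + 2/8 + 2/8 + 2/8 = 9/8 = 1.125.
Kraft's inequality requires Σ ≤ 1; here Σ = 1.125 > 1, so no such prefix code exists.

1.125; no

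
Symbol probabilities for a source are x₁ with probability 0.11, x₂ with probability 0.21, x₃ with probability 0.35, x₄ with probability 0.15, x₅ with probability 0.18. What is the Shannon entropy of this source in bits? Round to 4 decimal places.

H = −Σ pᵢ log₂ pᵢ.
−0.11·log₂(0.11) = 0.3503
−0.21·log₂(0.21) = 0.4728
−0.35·log₂(0.35) = 0.5301
−0.15·log₂(0.15) = 0.4105
−0.18·log₂(0.18) = 0.4453
Sum ≈ 2.2091 → 2.2091 bits.

2.2091 bits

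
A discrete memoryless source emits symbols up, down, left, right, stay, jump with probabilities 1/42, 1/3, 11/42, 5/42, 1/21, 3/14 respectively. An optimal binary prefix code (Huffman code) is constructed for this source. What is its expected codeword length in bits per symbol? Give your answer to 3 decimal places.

2.262 bits/symbol

Repeatedly combine the two least-probable nodes; the expected code length is the sum of the merged weights.
merge 1/42 + 1/21 → 1/14
merge 1/14 + 5/42 → 4/21
merge 4/21 + 3/14 → 17/42
merge 11/42 + 1/3 → 25/42
merge 17/42 + 25/42 → 1
L = 1/14 + 4/21 + 17/42 + 25/42 + 1 = 95/42 ≈ 2.262 bits/symbol.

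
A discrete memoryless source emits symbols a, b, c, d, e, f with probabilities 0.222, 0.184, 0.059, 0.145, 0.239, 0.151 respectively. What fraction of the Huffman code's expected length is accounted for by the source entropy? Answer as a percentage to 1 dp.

Entropy H = −Σ p log₂ p ≈ 2.4816 bits.
Huffman merges: 59/1000+29/200→51/250; 151/1000+23/125→67/200; 51/250+111/500→213/500; 239/1000+67/200→287/500; 213/500+287/500→1. L = 2539/1000 ≈ 2.5390.
Efficiency = H/L = 2.4816/2.5390 = 97.7%.

97.7%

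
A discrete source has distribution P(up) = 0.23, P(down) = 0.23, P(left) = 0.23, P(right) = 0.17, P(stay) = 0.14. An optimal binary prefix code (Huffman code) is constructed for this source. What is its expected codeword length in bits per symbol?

2.31 bits/symbol

Repeatedly combine the two least-probable nodes; the expected code length is the sum of the merged weights.
merge 7/50 + 17/100 → 31/100
merge 23/100 + 23/100 → 23/50
merge 23/100 + 31/100 → 27/50
merge 23/50 + 27/50 → 1
L = 31/100 + 23/50 + 27/50 + 1 = 231/100 = 2.31 bits/symbol.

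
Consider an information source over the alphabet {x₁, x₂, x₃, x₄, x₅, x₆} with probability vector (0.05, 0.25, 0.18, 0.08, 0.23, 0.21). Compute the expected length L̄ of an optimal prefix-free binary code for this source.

2.44 bits/symbol

Repeatedly combine the two least-probable nodes; the expected code length is the sum of the merged weights.
merge 1/20 + 2/25 → 13/100
merge 13/100 + 9/50 → 31/100
merge 21/100 + 23/100 → 11/25
merge 1/4 + 31/100 → 14/25
merge 11/25 + 14/25 → 1
L = 13/100 + 31/100 + 11/25 + 14/25 + 1 = 61/25 = 2.44 bits/symbol.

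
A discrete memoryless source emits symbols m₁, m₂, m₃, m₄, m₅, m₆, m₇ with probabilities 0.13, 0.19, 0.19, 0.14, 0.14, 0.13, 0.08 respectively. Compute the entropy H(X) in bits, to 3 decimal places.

2.761 bits

H = −Σ pᵢ log₂ pᵢ.
−0.13·log₂(0.13) = 0.3826
−0.19·log₂(0.19) = 0.4552
−0.19·log₂(0.19) = 0.4552
−0.14·log₂(0.14) = 0.3971
−0.14·log₂(0.14) = 0.3971
−0.13·log₂(0.13) = 0.3826
−0.08·log₂(0.08) = 0.2915
Sum ≈ 2.7615 → 2.761 bits.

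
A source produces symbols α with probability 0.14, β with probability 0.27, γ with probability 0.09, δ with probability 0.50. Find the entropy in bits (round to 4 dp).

H = −Σ pᵢ log₂ pᵢ.
−0.14·log₂(0.14) = 0.3971
−0.27·log₂(0.27) = 0.5100
−0.09·log₂(0.09) = 0.3127
−0.50·log₂(0.50) = 0.5000
Sum ≈ 1.7198 → 1.7198 bits.

1.7198 bits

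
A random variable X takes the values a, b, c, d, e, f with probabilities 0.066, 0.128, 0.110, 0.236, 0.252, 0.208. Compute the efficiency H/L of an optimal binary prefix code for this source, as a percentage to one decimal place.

Entropy H = −Σ p log₂ p ≈ 2.4526 bits.
Huffman merges: 33/500+11/100→22/125; 16/125+22/125→38/125; 26/125+59/250→111/250; 63/250+38/125→139/250; 111/250+139/250→1. L = 62/25 ≈ 2.4800.
Efficiency = H/L = 2.4526/2.4800 = 98.9%.

98.9%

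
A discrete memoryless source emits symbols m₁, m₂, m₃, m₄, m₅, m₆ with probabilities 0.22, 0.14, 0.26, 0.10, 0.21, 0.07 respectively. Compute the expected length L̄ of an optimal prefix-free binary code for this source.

Repeatedly combine the two least-probable nodes; the expected code length is the sum of the merged weights.
merge 7/100 + 1/10 → 17/100
merge 7/50 + 17/100 → 31/100
merge 21/100 + 11/50 → 43/100
merge 13/50 + 31/100 → 57/100
merge 43/100 + 57/100 → 1
L = 17/100 + 31/100 + 43/100 + 57/100 + 1 = 62/25 = 2.48 bits/symbol.

2.48 bits/symbol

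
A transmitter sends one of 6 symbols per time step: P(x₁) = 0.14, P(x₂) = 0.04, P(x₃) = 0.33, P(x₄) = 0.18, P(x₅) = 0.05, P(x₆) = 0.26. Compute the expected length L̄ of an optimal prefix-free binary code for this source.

Repeatedly combine the two least-probable nodes; the expected code length is the sum of the merged weights.
merge 1/25 + 1/20 → 9/100
merge 9/100 + 7/50 → 23/100
merge 9/50 + 23/100 → 41/100
merge 13/50 + 33/100 → 59/100
merge 41/100 + 59/100 → 1
L = 9/100 + 23/100 + 41/100 + 59/100 + 1 = 58/25 = 2.32 bits/symbol.

2.32 bits/symbol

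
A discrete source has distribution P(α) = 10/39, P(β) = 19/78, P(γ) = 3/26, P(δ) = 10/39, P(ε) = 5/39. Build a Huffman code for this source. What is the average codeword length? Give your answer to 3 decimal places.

Repeatedly combine the two least-probable nodes; the expected code length is the sum of the merged weights.
merge 3/26 + 5/39 → 19/78
merge 19/78 + 19/78 → 19/39
merge 10/39 + 10/39 → 20/39
merge 19/39 + 20/39 → 1
L = 19/78 + 19/39 + 20/39 + 1 = 175/78 ≈ 2.244 bits/symbol.

2.244 bits/symbol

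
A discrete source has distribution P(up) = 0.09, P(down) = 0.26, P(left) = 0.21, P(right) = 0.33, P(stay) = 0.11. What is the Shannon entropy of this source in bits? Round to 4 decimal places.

2.1689 bits

H = −Σ pᵢ log₂ pᵢ.
−0.09·log₂(0.09) = 0.3127
−0.26·log₂(0.26) = 0.5053
−0.21·log₂(0.21) = 0.4728
−0.33·log₂(0.33) = 0.5278
−0.11·log₂(0.11) = 0.3503
Sum ≈ 2.1689 → 2.1689 bits.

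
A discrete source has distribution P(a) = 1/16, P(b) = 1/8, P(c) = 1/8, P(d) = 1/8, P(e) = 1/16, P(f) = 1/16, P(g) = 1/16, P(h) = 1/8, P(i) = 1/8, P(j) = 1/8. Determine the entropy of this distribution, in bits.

Each probability is a power of 1/2, so log₂(1/p) is an integer.
H = Σ p·log₂(1/p) = 1/16·4 + 1/8·3 + 1/8·3 + 1/8·3 + 1/16·4 + 1/16·4 + 1/16·4 + 1/8·3 + 1/8·3 + 1/8·3 = 3.25 bits.

3.25 bits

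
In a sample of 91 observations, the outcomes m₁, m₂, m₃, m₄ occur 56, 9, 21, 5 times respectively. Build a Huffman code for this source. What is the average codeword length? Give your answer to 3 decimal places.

Probabilities are the counts divided by 91.
Repeatedly combine the two least-probable nodes; the expected code length is the sum of the merged weights.
merge 5/91 + 9/91 → 2/13
merge 2/13 + 3/13 → 5/13
merge 5/13 + 8/13 → 1
L = 2/13 + 5/13 + 1 = 20/13 ≈ 1.538 bits/symbol.

1.538 bits/symbol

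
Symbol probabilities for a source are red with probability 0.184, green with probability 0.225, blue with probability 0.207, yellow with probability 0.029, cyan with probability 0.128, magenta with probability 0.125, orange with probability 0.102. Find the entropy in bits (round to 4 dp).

2.6426 bits

H = −Σ pᵢ log₂ pᵢ.
−0.184·log₂(0.184) = 0.4494
−0.225·log₂(0.225) = 0.4842
−0.207·log₂(0.207) = 0.4704
−0.029·log₂(0.029) = 0.1481
−0.128·log₂(0.128) = 0.3796
−0.125·log₂(0.125) = 0.3750
−0.102·log₂(0.102) = 0.3359
Sum ≈ 2.6426 → 2.6426 bits.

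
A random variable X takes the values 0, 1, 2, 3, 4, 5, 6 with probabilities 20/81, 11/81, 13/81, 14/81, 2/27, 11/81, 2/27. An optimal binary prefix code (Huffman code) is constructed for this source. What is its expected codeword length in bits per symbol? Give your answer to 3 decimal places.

2.728 bits/symbol

Repeatedly combine the two least-probable nodes; the expected code length is the sum of the merged weights.
merge 2/27 + 2/27 → 4/27
merge 11/81 + 11/81 → 22/81
merge 4/27 + 13/81 → 25/81
merge 14/81 + 20/81 → 34/81
merge 22/81 + 25/81 → 47/81
merge 34/81 + 47/81 → 1
L = 4/27 + 22/81 + 25/81 + 34/81 + 47/81 + 1 = 221/81 ≈ 2.728 bits/symbol.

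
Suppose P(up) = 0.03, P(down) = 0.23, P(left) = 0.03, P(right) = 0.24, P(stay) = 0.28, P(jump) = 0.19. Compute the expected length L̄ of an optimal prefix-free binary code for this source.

Repeatedly combine the two least-probable nodes; the expected code length is the sum of the merged weights.
merge 3/100 + 3/100 → 3/50
merge 3/50 + 19/100 → 1/4
merge 23/100 + 6/25 → 47/100
merge 1/4 + 7/25 → 53/100
merge 47/100 + 53/100 → 1
L = 3/50 + 1/4 + 47/100 + 53/100 + 1 = 231/100 = 2.31 bits/symbol.

2.31 bits/symbol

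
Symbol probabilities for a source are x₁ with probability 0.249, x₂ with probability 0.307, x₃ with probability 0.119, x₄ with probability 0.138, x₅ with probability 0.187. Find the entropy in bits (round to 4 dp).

H = −Σ pᵢ log₂ pᵢ.
−0.249·log₂(0.249) = 0.4994
−0.307·log₂(0.307) = 0.5230
−0.119·log₂(0.119) = 0.3654
−0.138·log₂(0.138) = 0.3943
−0.187·log₂(0.187) = 0.4523
Sum ≈ 2.2346 → 2.2346 bits.

2.2346 bits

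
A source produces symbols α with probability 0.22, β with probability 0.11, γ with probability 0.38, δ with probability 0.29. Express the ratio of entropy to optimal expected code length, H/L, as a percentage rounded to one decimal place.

Entropy H = −Σ p log₂ p ≈ 1.8792 bits.
Huffman merges: 11/100+11/50→33/100; 29/100+33/100→31/50; 19/50+31/50→1. L = 39/20 ≈ 1.9500.
Efficiency = H/L = 1.8792/1.9500 = 96.4%.

96.4%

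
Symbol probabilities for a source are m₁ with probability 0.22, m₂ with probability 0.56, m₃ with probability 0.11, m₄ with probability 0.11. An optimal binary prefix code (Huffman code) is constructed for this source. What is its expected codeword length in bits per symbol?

1.66 bits/symbol

Repeatedly combine the two least-probable nodes; the expected code length is the sum of the merged weights.
merge 11/100 + 11/100 → 11/50
merge 11/50 + 11/50 → 11/25
merge 11/25 + 14/25 → 1
L = 11/50 + 11/25 + 1 = 83/50 = 1.66 bits/symbol.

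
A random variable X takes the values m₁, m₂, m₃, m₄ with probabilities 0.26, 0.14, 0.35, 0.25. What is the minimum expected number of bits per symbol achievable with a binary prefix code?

Repeatedly combine the two least-probable nodes; the expected code length is the sum of the merged weights.
merge 7/50 + 1/4 → 39/100
merge 13/50 + 7/20 → 61/100
merge 39/100 + 61/100 → 1
L = 39/100 + 61/100 + 1 = 2 bits/symbol.

2 bits/symbol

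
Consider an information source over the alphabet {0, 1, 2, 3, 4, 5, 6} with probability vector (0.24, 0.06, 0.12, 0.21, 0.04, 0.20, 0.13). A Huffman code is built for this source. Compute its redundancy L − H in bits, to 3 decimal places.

0.040 bits

Entropy H = −Σ p log₂ p ≈ 2.6103 bits.
Huffman merges: 1/25+3/50→1/10; 1/10+3/25→11/50; 13/100+1/5→33/100; 21/100+11/50→43/100; 6/25+33/100→57/100; 43/100+57/100→1. L = 53/20 ≈ 2.6500.
L − H = 2.6500 − 2.6103 = 0.040 bits.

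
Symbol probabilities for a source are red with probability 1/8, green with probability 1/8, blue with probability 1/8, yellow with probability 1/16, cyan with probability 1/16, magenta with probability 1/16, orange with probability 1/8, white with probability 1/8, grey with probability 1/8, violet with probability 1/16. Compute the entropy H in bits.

3.25 bits

Each probability is a power of 1/2, so log₂(1/p) is an integer.
H = Σ p·log₂(1/p) = 1/8·3 + 1/8·3 + 1/8·3 + 1/16·4 + 1/16·4 + 1/16·4 + 1/8·3 + 1/8·3 + 1/8·3 + 1/16·4 = 3.25 bits.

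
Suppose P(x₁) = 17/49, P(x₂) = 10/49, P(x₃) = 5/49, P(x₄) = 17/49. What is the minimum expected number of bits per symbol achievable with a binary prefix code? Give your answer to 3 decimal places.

1.959 bits/symbol

Repeatedly combine the two least-probable nodes; the expected code length is the sum of the merged weights.
merge 5/49 + 10/49 → 15/49
merge 15/49 + 17/49 → 32/49
merge 17/49 + 32/49 → 1
L = 15/49 + 32/49 + 1 = 96/49 ≈ 1.959 bits/symbol.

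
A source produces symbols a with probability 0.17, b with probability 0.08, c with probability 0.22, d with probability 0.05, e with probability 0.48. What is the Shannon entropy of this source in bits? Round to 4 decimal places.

1.9310 bits

H = −Σ pᵢ log₂ pᵢ.
−0.17·log₂(0.17) = 0.4346
−0.08·log₂(0.08) = 0.2915
−0.22·log₂(0.22) = 0.4806
−0.05·log₂(0.05) = 0.2161
−0.48·log₂(0.48) = 0.5083
Sum ≈ 1.9310 → 1.9310 bits.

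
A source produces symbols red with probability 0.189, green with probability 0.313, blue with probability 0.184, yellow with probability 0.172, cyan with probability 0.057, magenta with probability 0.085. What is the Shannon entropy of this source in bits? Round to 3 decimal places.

2.403 bits

H = −Σ pᵢ log₂ pᵢ.
−0.189·log₂(0.189) = 0.4543
−0.313·log₂(0.313) = 0.5245
−0.184·log₂(0.184) = 0.4494
−0.172·log₂(0.172) = 0.4368
−0.057·log₂(0.057) = 0.2356
−0.085·log₂(0.085) = 0.3023
Sum ≈ 2.4028 → 2.403 bits.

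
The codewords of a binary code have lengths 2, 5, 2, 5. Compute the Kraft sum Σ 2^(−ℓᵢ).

0.5625

With common denominator 2^5 = 32: Σ 2^(−ℓᵢ) = 8/32 + 1/32 + 8/32 + 1/32 = 18/32 = 0.5625.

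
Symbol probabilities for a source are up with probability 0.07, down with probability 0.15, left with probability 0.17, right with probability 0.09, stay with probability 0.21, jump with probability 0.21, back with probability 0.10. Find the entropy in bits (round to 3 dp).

2.704 bits

H = −Σ pᵢ log₂ pᵢ.
−0.07·log₂(0.07) = 0.2686
−0.15·log₂(0.15) = 0.4105
−0.17·log₂(0.17) = 0.4346
−0.09·log₂(0.09) = 0.3127
−0.21·log₂(0.21) = 0.4728
−0.21·log₂(0.21) = 0.4728
−0.10·log₂(0.10) = 0.3322
Sum ≈ 2.7042 → 2.704 bits.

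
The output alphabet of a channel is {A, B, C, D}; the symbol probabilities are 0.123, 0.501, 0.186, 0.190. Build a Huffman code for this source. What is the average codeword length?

1.808 bits/symbol

Repeatedly combine the two least-probable nodes; the expected code length is the sum of the merged weights.
merge 123/1000 + 93/500 → 309/1000
merge 19/100 + 309/1000 → 499/1000
merge 499/1000 + 501/1000 → 1
L = 309/1000 + 499/1000 + 1 = 226/125 = 1.808 bits/symbol.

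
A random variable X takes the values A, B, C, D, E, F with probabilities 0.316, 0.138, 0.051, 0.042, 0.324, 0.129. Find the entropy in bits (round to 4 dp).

2.2385 bits

H = −Σ pᵢ log₂ pᵢ.
−0.316·log₂(0.316) = 0.5252
−0.138·log₂(0.138) = 0.3943
−0.051·log₂(0.051) = 0.2190
−0.042·log₂(0.042) = 0.1921
−0.324·log₂(0.324) = 0.5268
−0.129·log₂(0.129) = 0.3811
Sum ≈ 2.2385 → 2.2385 bits.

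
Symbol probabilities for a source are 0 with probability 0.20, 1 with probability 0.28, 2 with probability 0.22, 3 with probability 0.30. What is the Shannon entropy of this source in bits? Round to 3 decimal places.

1.980 bits

H = −Σ pᵢ log₂ pᵢ.
−0.20·log₂(0.20) = 0.4644
−0.28·log₂(0.28) = 0.5142
−0.22·log₂(0.22) = 0.4806
−0.30·log₂(0.30) = 0.5211
Sum ≈ 1.9803 → 1.980 bits.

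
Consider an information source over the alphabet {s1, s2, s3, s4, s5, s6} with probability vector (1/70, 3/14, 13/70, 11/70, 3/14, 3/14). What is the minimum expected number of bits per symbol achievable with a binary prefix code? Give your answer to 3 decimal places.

Repeatedly combine the two least-probable nodes; the expected code length is the sum of the merged weights.
merge 1/70 + 11/70 → 6/35
merge 6/35 + 13/70 → 5/14
merge 3/14 + 3/14 → 3/7
merge 3/14 + 5/14 → 4/7
merge 3/7 + 4/7 → 1
L = 6/35 + 5/14 + 3/7 + 4/7 + 1 = 177/70 ≈ 2.529 bits/symbol.

2.529 bits/symbol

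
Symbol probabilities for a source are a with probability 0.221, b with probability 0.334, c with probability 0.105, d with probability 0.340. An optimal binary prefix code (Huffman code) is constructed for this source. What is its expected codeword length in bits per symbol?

1.986 bits/symbol

Repeatedly combine the two least-probable nodes; the expected code length is the sum of the merged weights.
merge 21/200 + 221/1000 → 163/500
merge 163/500 + 167/500 → 33/50
merge 17/50 + 33/50 → 1
L = 163/500 + 33/50 + 1 = 993/500 = 1.986 bits/symbol.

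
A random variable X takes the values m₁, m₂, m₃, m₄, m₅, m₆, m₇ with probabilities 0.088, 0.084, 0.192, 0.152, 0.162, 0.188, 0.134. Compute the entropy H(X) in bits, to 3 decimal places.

H = −Σ pᵢ log₂ pᵢ.
−0.088·log₂(0.088) = 0.3086
−0.084·log₂(0.084) = 0.3002
−0.192·log₂(0.192) = 0.4571
−0.152·log₂(0.152) = 0.4131
−0.162·log₂(0.162) = 0.4254
−0.188·log₂(0.188) = 0.4533
−0.134·log₂(0.134) = 0.3886
Sum ≈ 2.7462 → 2.746 bits.

2.746 bits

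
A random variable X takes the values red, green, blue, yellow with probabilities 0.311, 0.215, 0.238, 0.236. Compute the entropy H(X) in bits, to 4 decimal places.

H = −Σ pᵢ log₂ pᵢ.
−0.311·log₂(0.311) = 0.5240
−0.215·log₂(0.215) = 0.4768
−0.238·log₂(0.238) = 0.4929
−0.236·log₂(0.236) = 0.4916
Sum ≈ 1.9853 → 1.9853 bits.

1.9853 bits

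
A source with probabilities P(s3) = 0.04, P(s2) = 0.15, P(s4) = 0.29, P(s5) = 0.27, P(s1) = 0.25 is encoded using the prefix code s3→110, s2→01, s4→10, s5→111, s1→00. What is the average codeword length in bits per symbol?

2.31 bits/symbol

L̄ = Σ pᵢ·ℓᵢ = 0.04·3 + 0.15·2 + 0.29·2 + 0.27·3 + 0.25·2 = 2.31 bits/symbol.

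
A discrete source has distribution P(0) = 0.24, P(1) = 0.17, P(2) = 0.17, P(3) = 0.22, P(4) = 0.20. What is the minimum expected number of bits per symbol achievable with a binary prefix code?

2.34 bits/symbol

Repeatedly combine the two least-probable nodes; the expected code length is the sum of the merged weights.
merge 17/100 + 17/100 → 17/50
merge 1/5 + 11/50 → 21/50
merge 6/25 + 17/50 → 29/50
merge 21/50 + 29/50 → 1
L = 17/50 + 21/50 + 29/50 + 1 = 117/50 = 2.34 bits/symbol.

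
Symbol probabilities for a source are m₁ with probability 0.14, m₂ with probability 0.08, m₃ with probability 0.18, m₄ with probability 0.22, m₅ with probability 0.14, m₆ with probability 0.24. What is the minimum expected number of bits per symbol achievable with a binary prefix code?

2.54 bits/symbol

Repeatedly combine the two least-probable nodes; the expected code length is the sum of the merged weights.
merge 2/25 + 7/50 → 11/50
merge 7/50 + 9/50 → 8/25
merge 11/50 + 11/50 → 11/25
merge 6/25 + 8/25 → 14/25
merge 11/25 + 14/25 → 1
L = 11/50 + 8/25 + 11/25 + 14/25 + 1 = 127/50 = 2.54 bits/symbol.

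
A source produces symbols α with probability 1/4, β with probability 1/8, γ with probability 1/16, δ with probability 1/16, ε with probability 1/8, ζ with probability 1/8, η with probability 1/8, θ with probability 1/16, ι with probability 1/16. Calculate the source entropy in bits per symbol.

3 bits

Each probability is a power of 1/2, so log₂(1/p) is an integer.
H = Σ p·log₂(1/p) = 1/4·2 + 1/8·3 + 1/16·4 + 1/16·4 + 1/8·3 + 1/8·3 + 1/8·3 + 1/16·4 + 1/16·4 = 3 bits.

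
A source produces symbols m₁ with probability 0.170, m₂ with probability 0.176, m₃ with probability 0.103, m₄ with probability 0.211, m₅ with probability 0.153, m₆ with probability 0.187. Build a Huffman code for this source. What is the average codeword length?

2.602 bits/symbol

Repeatedly combine the two least-probable nodes; the expected code length is the sum of the merged weights.
merge 103/1000 + 153/1000 → 32/125
merge 17/100 + 22/125 → 173/500
merge 187/1000 + 211/1000 → 199/500
merge 32/125 + 173/500 → 301/500
merge 199/500 + 301/500 → 1
L = 32/125 + 173/500 + 199/500 + 301/500 + 1 = 1301/500 = 2.602 bits/symbol.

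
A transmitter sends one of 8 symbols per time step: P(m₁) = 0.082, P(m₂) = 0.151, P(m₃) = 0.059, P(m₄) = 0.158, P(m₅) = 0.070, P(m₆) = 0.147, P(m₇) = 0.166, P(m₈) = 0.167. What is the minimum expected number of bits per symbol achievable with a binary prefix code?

2.962 bits/symbol

Repeatedly combine the two least-probable nodes; the expected code length is the sum of the merged weights.
merge 59/1000 + 7/100 → 129/1000
merge 41/500 + 129/1000 → 211/1000
merge 147/1000 + 151/1000 → 149/500
merge 79/500 + 83/500 → 81/250
merge 167/1000 + 211/1000 → 189/500
merge 149/500 + 81/250 → 311/500
merge 189/500 + 311/500 → 1
L = 129/1000 + 211/1000 + 149/500 + 81/250 + 189/500 + 311/500 + 1 = 1481/500 = 2.962 bits/symbol.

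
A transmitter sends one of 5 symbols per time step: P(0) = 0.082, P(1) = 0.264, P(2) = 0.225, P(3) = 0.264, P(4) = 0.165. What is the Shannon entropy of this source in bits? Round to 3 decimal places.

H = −Σ pᵢ log₂ pᵢ.
−0.082·log₂(0.082) = 0.2959
−0.264·log₂(0.264) = 0.5072
−0.225·log₂(0.225) = 0.4842
−0.264·log₂(0.264) = 0.5072
−0.165·log₂(0.165) = 0.4289
Sum ≈ 2.2235 → 2.223 bits.

2.223 bits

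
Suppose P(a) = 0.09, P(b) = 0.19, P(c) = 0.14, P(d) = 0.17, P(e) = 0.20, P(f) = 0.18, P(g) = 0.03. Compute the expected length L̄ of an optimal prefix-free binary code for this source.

Repeatedly combine the two least-probable nodes; the expected code length is the sum of the merged weights.
merge 3/100 + 9/100 → 3/25
merge 3/25 + 7/50 → 13/50
merge 17/100 + 9/50 → 7/20
merge 19/100 + 1/5 → 39/100
merge 13/50 + 7/20 → 61/100
merge 39/100 + 61/100 → 1
L = 3/25 + 13/50 + 7/20 + 39/100 + 61/100 + 1 = 273/100 = 2.73 bits/symbol.

2.73 bits/symbol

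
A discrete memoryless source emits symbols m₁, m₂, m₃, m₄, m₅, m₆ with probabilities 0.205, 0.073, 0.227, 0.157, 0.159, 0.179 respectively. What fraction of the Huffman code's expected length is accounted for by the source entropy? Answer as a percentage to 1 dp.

Entropy H = −Σ p log₂ p ≈ 2.5154 bits.
Huffman merges: 73/1000+157/1000→23/100; 159/1000+179/1000→169/500; 41/200+227/1000→54/125; 23/100+169/500→71/125; 54/125+71/125→1. L = 321/125 ≈ 2.5680.
Efficiency = H/L = 2.5154/2.5680 = 98.0%.

98.0%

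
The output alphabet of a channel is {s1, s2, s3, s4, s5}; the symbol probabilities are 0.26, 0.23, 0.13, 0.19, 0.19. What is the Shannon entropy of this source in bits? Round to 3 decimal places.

H = −Σ pᵢ log₂ pᵢ.
−0.26·log₂(0.26) = 0.5053
−0.23·log₂(0.23) = 0.4877
−0.13·log₂(0.13) = 0.3826
−0.19·log₂(0.19) = 0.4552
−0.19·log₂(0.19) = 0.4552
Sum ≈ 2.2861 → 2.286 bits.

2.286 bits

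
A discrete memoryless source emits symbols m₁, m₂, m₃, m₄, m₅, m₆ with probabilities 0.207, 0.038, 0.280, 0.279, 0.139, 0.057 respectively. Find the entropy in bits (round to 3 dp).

H = −Σ pᵢ log₂ pᵢ.
−0.207·log₂(0.207) = 0.4704
−0.038·log₂(0.038) = 0.1793
−0.280·log₂(0.280) = 0.5142
−0.279·log₂(0.279) = 0.5138
−0.139·log₂(0.139) = 0.3957
−0.057·log₂(0.057) = 0.2356
Sum ≈ 2.3090 → 2.309 bits.

2.309 bits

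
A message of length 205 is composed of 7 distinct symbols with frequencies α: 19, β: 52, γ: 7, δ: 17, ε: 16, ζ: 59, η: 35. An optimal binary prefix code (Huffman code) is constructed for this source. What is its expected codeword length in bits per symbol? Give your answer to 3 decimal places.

Probabilities are the counts divided by 205.
Repeatedly combine the two least-probable nodes; the expected code length is the sum of the merged weights.
merge 7/205 + 16/205 → 23/205
merge 17/205 + 19/205 → 36/205
merge 23/205 + 7/41 → 58/205
merge 36/205 + 52/205 → 88/205
merge 58/205 + 59/205 → 117/205
merge 88/205 + 117/205 → 1
L = 23/205 + 36/205 + 58/205 + 88/205 + 117/205 + 1 = 527/205 ≈ 2.571 bits/symbol.

2.571 bits/symbol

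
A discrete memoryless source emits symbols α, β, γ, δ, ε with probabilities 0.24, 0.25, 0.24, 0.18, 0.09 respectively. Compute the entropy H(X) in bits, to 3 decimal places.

H = −Σ pᵢ log₂ pᵢ.
−0.24·log₂(0.24) = 0.4941
−0.25·log₂(0.25) = 0.5000
−0.24·log₂(0.24) = 0.4941
−0.18·log₂(0.18) = 0.4453
−0.09·log₂(0.09) = 0.3127
Sum ≈ 2.2462 → 2.246 bits.

2.246 bits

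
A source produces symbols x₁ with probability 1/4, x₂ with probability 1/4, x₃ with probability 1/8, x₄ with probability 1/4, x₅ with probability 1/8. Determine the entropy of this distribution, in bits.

2.25 bits

Each probability is a power of 1/2, so log₂(1/p) is an integer.
H = Σ p·log₂(1/p) = 1/4·2 + 1/4·2 + 1/8·3 + 1/4·2 + 1/8·3 = 2.25 bits.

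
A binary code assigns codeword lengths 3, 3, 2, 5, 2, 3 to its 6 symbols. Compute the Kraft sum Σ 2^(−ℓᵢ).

With common denominator 2^5 = 32: Σ 2^(−ℓᵢ) = 4/32 + 4/32 + 8/32 + 1/32 + 8/32 + 4/32 = 29/32 = 0.90625.

0.90625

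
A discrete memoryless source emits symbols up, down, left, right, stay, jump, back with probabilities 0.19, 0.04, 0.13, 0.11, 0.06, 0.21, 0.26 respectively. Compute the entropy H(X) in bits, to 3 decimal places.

H = −Σ pᵢ log₂ pᵢ.
−0.19·log₂(0.19) = 0.4552
−0.04·log₂(0.04) = 0.1858
−0.13·log₂(0.13) = 0.3826
−0.11·log₂(0.11) = 0.3503
−0.06·log₂(0.06) = 0.2435
−0.21·log₂(0.21) = 0.4728
−0.26·log₂(0.26) = 0.5053
Sum ≈ 2.5956 → 2.596 bits.

2.596 bits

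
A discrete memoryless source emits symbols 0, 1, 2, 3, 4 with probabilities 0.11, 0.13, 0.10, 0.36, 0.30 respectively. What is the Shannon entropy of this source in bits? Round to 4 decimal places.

H = −Σ pᵢ log₂ pᵢ.
−0.11·log₂(0.11) = 0.3503
−0.13·log₂(0.13) = 0.3826
−0.10·log₂(0.10) = 0.3322
−0.36·log₂(0.36) = 0.5306
−0.30·log₂(0.30) = 0.5211
Sum ≈ 2.1168 → 2.1168 bits.

2.1168 bits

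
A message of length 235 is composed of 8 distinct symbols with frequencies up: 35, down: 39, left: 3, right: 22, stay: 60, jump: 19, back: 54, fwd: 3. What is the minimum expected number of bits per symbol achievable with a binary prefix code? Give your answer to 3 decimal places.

2.647 bits/symbol

Probabilities are the counts divided by 235.
Repeatedly combine the two least-probable nodes; the expected code length is the sum of the merged weights.
merge 3/235 + 3/235 → 6/235
merge 6/235 + 19/235 → 5/47
merge 22/235 + 5/47 → 1/5
merge 7/47 + 39/235 → 74/235
merge 1/5 + 54/235 → 101/235
merge 12/47 + 74/235 → 134/235
merge 101/235 + 134/235 → 1
L = 6/235 + 5/47 + 1/5 + 74/235 + 101/235 + 134/235 + 1 = 622/235 ≈ 2.647 bits/symbol.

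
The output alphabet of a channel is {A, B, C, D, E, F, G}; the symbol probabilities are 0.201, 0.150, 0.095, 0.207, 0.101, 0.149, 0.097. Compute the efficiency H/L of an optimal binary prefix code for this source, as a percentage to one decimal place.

Entropy H = −Σ p log₂ p ≈ 2.7386 bits.
Huffman merges: 19/200+97/1000→24/125; 101/1000+149/1000→1/4; 3/20+24/125→171/500; 201/1000+207/1000→51/125; 1/4+171/500→74/125; 51/125+74/125→1. L = 348/125 ≈ 2.7840.
Efficiency = H/L = 2.7386/2.7840 = 98.4%.

98.4%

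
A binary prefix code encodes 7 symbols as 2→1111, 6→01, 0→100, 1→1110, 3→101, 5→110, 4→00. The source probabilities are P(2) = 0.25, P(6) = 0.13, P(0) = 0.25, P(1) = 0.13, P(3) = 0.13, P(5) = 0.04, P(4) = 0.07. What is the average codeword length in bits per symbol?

3.18 bits/symbol

L̄ = Σ pᵢ·ℓᵢ = 0.25·4 + 0.13·2 + 0.25·3 + 0.13·4 + 0.13·3 + 0.04·3 + 0.07·2 = 3.18 bits/symbol.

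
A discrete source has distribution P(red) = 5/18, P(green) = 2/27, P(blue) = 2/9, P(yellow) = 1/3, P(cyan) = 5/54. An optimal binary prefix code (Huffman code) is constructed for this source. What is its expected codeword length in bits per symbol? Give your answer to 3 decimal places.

2.167 bits/symbol

Repeatedly combine the two least-probable nodes; the expected code length is the sum of the merged weights.
merge 2/27 + 5/54 → 1/6
merge 1/6 + 2/9 → 7/18
merge 5/18 + 1/3 → 11/18
merge 7/18 + 11/18 → 1
L = 1/6 + 7/18 + 11/18 + 1 = 13/6 ≈ 2.167 bits/symbol.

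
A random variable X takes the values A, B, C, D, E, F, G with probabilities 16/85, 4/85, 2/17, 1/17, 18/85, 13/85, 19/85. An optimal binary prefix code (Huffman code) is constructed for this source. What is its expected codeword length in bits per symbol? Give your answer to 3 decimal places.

2.671 bits/symbol

Repeatedly combine the two least-probable nodes; the expected code length is the sum of the merged weights.
merge 4/85 + 1/17 → 9/85
merge 9/85 + 2/17 → 19/85
merge 13/85 + 16/85 → 29/85
merge 18/85 + 19/85 → 37/85
merge 19/85 + 29/85 → 48/85
merge 37/85 + 48/85 → 1
L = 9/85 + 19/85 + 29/85 + 37/85 + 48/85 + 1 = 227/85 ≈ 2.671 bits/symbol.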